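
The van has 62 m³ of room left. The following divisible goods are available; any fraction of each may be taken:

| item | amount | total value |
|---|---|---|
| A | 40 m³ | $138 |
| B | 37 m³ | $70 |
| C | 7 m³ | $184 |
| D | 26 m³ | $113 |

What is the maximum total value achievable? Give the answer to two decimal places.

397.05

Take in order of value per unit:
- C (184/7 per unit): all 7 → value 184, running total 184.00
- D (113/26 per unit): all 26 → value 113, running total 297.00
- A (138/40 per unit): 29 of 40 → value 29×138/40 = 100.0500, running total 397.05
Total 397.05.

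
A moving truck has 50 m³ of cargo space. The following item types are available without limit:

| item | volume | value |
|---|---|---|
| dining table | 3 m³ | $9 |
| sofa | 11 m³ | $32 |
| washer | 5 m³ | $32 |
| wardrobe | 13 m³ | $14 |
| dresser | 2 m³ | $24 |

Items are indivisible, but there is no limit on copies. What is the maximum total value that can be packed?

Best value-per-unit is dresser at 24/2, and filling with it alone uses volume 25×2=50. No mix of the others beats 25×24 = 600.

$600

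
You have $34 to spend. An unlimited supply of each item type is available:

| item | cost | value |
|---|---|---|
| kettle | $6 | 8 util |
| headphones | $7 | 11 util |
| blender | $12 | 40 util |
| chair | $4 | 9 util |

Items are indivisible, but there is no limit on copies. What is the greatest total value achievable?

98 util

Best value-per-unit is blender at 40/12; filling with it alone gives 2×40 = 80.
Optimal mix: 2×blender + 2×chair → cost 32, value 98.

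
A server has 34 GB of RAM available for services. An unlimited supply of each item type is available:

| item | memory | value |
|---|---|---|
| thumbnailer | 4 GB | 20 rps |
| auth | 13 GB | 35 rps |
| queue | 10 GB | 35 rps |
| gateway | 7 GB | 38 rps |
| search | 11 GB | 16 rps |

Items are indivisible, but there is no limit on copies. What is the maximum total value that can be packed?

Best value-per-unit is gateway at 38/7; filling with it alone gives 4×38 = 152.
Optimal mix: 5×thumbnailer + 2×gateway → memory 34, value 176.

176 rps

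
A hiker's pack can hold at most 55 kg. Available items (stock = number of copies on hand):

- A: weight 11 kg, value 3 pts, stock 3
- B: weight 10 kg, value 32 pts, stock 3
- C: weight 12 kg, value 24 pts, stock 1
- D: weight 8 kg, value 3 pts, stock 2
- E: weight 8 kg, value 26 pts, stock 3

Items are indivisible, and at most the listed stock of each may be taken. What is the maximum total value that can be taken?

174 pts

Best selections within weight 55 and stock limits:
- 3×B + 3×E: weight 54, value 174
- 3×B + 1×D + 2×E: weight 54, value 151
Best: 174 pts.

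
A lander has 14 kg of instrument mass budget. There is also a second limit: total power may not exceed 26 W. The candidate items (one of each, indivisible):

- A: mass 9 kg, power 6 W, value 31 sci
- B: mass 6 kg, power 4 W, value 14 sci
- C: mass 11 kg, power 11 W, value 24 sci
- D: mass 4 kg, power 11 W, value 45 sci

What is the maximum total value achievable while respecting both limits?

76 sci

Feasible sets respecting both limits:
- A+D: mass 13, power 17, value 76
- B+D: mass 10, power 15, value 59
- D: mass 4, power 11, value 45
- A: mass 9, power 6, value 31
Best: 76 sci.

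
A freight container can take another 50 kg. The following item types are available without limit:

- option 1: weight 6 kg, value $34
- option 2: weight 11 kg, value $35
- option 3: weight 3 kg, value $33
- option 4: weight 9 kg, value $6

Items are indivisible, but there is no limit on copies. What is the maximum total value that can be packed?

$528

Best value-per-unit is option 3 at 33/3, and filling with it alone uses weight 16×3=48. No mix of the others beats 16×33 = 528.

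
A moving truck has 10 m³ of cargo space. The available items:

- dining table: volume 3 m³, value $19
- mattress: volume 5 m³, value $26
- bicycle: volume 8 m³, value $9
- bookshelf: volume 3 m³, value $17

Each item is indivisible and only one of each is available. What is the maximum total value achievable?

$45

Check high-value combinations within 10 m³:
- dining table+mattress: volume 3+5=8, value 19+26=45
- mattress+bookshelf: volume 5+3=8, value 26+17=43
- dining table+bookshelf: volume 3+3=6, value 19+17=36
Best: $45.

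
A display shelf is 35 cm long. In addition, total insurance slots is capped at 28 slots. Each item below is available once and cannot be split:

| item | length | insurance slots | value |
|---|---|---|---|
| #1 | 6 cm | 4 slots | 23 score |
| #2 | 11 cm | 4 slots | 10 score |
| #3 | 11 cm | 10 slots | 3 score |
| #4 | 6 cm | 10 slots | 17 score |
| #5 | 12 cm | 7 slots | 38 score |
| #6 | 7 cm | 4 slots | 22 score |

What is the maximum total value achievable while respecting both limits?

100 score

Feasible sets respecting both limits:
- #1+#4+#5+#6: length 31, insurance slots 25, value 100
- #1+#2+#4+#5: length 35, insurance slots 25, value 88
- #1+#5+#6: length 25, insurance slots 15, value 83
- #1+#4+#5: length 24, insurance slots 21, value 78
Best: 100 score.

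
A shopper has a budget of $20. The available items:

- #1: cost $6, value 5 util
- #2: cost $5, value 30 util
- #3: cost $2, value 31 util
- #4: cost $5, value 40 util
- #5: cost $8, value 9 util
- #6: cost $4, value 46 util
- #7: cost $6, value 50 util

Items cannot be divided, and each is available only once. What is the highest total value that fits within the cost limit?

167 util

Check high-value combinations within $20:
- #3+#4+#6+#7: cost 2+5+4+6=17, value 31+40+46+50=167
- #2+#4+#6+#7: cost 5+5+4+6=20, value 30+40+46+50=166
- #2+#3+#6+#7: cost 5+2+4+6=17, value 30+31+46+50=157
- #2+#3+#4+#7: cost 5+2+5+6=18, value 30+31+40+50=151
- #2+#3+#4+#6: cost 5+2+5+4=16, value 30+31+40+46=147
Best: 167 util.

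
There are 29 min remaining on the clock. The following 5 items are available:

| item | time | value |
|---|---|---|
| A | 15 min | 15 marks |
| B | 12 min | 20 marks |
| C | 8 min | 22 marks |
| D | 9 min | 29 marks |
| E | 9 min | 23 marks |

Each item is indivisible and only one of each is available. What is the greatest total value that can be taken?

74 marks

This is a 0/1 knapsack; check combinations near the capacity.
- C+D+E: time 8+9+9=26, value 22+29+23=74
- B+C+D: time 12+8+9=29, value 20+22+29=71
- B+C+E: time 12+8+9=29, value 20+22+23=65
Best: 74 marks.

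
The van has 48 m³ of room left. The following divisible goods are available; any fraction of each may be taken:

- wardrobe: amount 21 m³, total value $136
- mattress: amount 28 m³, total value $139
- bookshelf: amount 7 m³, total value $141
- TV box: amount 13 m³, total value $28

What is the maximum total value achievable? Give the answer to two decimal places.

Take in order of value per unit:
- bookshelf (141/7 per unit): all 7 → value 141, running total 141.00
- wardrobe (136/21 per unit): all 21 → value 136, running total 277.00
- mattress (139/28 per unit): 20 of 28 → value 20×139/28 = 99.2857, running total 376.29
Total 376.29.

376.29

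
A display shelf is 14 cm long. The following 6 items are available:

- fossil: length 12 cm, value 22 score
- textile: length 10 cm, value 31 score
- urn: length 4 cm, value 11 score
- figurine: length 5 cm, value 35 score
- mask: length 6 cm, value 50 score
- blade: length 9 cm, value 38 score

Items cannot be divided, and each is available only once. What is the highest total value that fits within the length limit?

85 score

This is a 0/1 knapsack; check combinations near the capacity.
- figurine+mask: length 5+6=11, value 35+50=85
- figurine+blade: length 5+9=14, value 35+38=73
- urn+mask: length 4+6=10, value 11+50=61
- mask: length 6, value 50
- urn+blade: length 4+9=13, value 11+38=49
Best: 85 score.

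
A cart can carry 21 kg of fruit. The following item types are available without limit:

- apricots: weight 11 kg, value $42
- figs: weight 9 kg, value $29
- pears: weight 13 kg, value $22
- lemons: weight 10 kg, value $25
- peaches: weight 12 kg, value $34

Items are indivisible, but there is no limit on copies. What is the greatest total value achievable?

$71

Best value-per-unit is apricots at 42/11; filling with it alone gives 1×42 = 42.
Optimal mix: 1×apricots + 1×figs → weight 20, value 71.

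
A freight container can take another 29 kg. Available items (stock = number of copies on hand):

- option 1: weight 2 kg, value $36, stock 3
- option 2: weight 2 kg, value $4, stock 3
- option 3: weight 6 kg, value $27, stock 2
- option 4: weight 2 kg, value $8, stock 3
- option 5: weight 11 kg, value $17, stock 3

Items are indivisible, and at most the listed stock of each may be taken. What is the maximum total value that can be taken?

Best selections within weight 29 and stock limits:
- 3×option 1 + 2×option 2 + 2×option 3 + 3×option 4: weight 28, value 194
- 3×option 1 + 1×option 2 + 2×option 3 + 3×option 4: weight 26, value 190
- 3×option 1 + 3×option 2 + 2×option 3 + 2×option 4: weight 28, value 190
Best: $194.

$194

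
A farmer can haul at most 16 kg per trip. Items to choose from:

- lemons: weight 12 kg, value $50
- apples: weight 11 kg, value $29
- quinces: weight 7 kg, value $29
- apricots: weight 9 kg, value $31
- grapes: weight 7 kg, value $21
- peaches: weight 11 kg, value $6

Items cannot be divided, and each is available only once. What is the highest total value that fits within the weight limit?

Check high-value combinations within 16 kg:
- quinces+apricots: weight 7+9=16, value 29+31=60
- apricots+grapes: weight 9+7=16, value 31+21=52
- lemons: weight 12, value 50
- quinces+grapes: weight 7+7=14, value 29+21=50
- apricots: weight 9, value 31
Best: $60.

$60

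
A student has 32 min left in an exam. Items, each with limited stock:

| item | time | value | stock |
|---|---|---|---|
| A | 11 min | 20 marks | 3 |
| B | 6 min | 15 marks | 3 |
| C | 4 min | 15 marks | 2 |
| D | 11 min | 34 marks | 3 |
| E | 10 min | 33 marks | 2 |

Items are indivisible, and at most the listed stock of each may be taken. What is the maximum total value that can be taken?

101 marks

Best selections within time 32 and stock limits:
- 2×D + 1×E: time 32, value 101
- 1×D + 2×E: time 31, value 100
- 2×C + 2×D: time 30, value 98
- 1×B + 1×C + 2×D: time 32, value 98
Best: 101 marks.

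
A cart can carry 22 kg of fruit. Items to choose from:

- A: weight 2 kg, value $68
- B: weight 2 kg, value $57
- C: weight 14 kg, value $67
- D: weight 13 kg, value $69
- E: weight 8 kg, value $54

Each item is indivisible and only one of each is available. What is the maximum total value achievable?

This is a 0/1 knapsack; check combinations near the capacity.
- A+B+D: weight 2+2+13=17, value 68+57+69=194
- A+B+C: weight 2+2+14=18, value 68+57+67=192
- A+B+E: weight 2+2+8=12, value 68+57+54=179
- A+D: weight 2+13=15, value 68+69=137
- A+C: weight 2+14=16, value 68+67=135
Best: $194.

$194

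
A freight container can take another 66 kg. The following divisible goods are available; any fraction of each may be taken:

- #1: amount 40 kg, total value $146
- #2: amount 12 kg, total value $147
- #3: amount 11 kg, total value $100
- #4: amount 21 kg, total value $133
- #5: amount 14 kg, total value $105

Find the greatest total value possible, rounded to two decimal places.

Take in order of value per unit:
- #2 (147/12 per unit): all 12 → value 147, running total 147.00
- #3 (100/11 per unit): all 11 → value 100, running total 247.00
- #5 (105/14 per unit): all 14 → value 105, running total 352.00
- #4 (133/21 per unit): all 21 → value 133, running total 485.00
- #1 (146/40 per unit): 8 of 40 → value 8×146/40 = 29.2000, running total 514.20
Total 514.20.

514.20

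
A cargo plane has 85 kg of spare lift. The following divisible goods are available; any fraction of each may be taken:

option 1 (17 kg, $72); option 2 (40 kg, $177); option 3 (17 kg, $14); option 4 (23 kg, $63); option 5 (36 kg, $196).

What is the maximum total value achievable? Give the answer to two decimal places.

Take in order of value per unit:
- option 5 (196/36 per unit): all 36 → value 196, running total 196.00
- option 2 (177/40 per unit): all 40 → value 177, running total 373.00
- option 1 (72/17 per unit): 9 of 17 → value 9×72/17 = 38.1176, running total 411.12
Total 411.12.

411.12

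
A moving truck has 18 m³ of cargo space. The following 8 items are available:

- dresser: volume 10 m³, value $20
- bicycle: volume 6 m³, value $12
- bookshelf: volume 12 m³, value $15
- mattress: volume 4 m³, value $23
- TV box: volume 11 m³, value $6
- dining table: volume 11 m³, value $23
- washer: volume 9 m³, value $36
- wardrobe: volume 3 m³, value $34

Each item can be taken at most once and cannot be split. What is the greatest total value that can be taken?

This is a 0/1 knapsack; check combinations near the capacity.
- mattress+washer+wardrobe: volume 4+9+3=16, value 23+36+34=93
- bicycle+washer+wardrobe: volume 6+9+3=18, value 12+36+34=82
- mattress+dining table+wardrobe: volume 4+11+3=18, value 23+23+34=80
- dresser+mattress+wardrobe: volume 10+4+3=17, value 20+23+34=77
- washer+wardrobe: volume 9+3=12, value 36+34=70
Best: $93.

$93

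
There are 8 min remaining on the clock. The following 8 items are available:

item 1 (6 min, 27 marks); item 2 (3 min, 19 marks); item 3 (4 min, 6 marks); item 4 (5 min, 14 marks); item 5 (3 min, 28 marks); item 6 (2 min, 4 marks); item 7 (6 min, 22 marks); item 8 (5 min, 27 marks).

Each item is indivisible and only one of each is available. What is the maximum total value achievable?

Check high-value combinations within 8 min:
- item 5+item 8: time 3+5=8, value 28+27=55
- item 2+item 5+item 6: time 3+3+2=8, value 19+28+4=51
- item 2+item 5: time 3+3=6, value 19+28=47
Best: 55 marks.

55 marks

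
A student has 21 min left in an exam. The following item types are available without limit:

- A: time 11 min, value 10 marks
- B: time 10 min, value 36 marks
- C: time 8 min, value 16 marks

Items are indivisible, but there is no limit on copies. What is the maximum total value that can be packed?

72 marks

Best value-per-unit is B at 36/10, and filling with it alone uses time 2×10=20. No mix of the others beats 2×36 = 72.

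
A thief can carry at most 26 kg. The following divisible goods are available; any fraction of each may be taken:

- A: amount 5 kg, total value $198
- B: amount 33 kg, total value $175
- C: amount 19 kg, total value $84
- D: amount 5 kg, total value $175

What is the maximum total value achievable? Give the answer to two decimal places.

Take in order of value per unit:
- A (198/5 per unit): all 5 → value 198, running total 198.00
- D (175/5 per unit): all 5 → value 175, running total 373.00
- B (175/33 per unit): 16 of 33 → value 16×175/33 = 84.8485, running total 457.85
Total 457.85.

457.85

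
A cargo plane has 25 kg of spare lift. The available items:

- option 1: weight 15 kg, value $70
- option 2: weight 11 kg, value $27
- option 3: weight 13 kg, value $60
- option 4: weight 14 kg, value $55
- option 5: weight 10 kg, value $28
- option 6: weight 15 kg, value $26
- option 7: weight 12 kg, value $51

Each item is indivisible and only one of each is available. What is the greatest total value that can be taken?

Check high-value combinations within 25 kg:
- option 3+option 7: weight 13+12=25, value 60+51=111
- option 1+option 5: weight 15+10=25, value 70+28=98
- option 3+option 5: weight 13+10=23, value 60+28=88
- option 2+option 3: weight 11+13=24, value 27+60=87
Best: $111.

$111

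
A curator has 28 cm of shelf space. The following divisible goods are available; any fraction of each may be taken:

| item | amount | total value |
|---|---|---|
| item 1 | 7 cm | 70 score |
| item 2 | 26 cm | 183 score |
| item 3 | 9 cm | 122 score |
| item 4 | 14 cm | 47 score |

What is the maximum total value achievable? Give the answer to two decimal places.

Take in order of value per unit:
- item 3 (122/9 per unit): all 9 → value 122, running total 122.00
- item 1 (70/7 per unit): all 7 → value 70, running total 192.00
- item 2 (183/26 per unit): 12 of 26 → value 12×183/26 = 84.4615, running total 276.46
Total 276.46.

276.46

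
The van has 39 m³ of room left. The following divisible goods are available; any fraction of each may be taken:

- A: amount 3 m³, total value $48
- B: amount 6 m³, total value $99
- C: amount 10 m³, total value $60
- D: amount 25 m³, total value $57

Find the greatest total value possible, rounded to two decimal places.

Take in order of value per unit:
- B (99/6 per unit): all 6 → value 99, running total 99.00
- A (48/3 per unit): all 3 → value 48, running total 147.00
- C (60/10 per unit): all 10 → value 60, running total 207.00
- D (57/25 per unit): 20 of 25 → value 20×57/25 = 45.6000, running total 252.60
Total 252.60.

252.60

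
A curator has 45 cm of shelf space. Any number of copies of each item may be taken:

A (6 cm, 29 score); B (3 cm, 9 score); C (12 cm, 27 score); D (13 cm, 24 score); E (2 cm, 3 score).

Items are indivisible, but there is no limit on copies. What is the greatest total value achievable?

Best value-per-unit is A at 29/6; filling with it alone gives 7×29 = 203.
Optimal mix: 7×A + 1×B → length 45, value 212.

212 score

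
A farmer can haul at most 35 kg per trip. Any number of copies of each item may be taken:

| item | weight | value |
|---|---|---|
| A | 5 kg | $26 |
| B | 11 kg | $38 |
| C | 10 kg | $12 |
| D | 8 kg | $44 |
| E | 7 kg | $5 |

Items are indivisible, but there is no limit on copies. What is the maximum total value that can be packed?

Best value-per-unit is D at 44/8; filling with it alone gives 4×44 = 176.
Optimal mix: 2×A + 3×D → weight 34, value 184.

$184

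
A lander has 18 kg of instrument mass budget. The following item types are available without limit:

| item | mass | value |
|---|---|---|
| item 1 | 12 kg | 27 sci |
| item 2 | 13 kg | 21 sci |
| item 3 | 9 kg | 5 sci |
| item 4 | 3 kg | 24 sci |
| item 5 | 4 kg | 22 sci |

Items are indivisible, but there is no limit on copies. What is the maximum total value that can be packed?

Best value-per-unit is item 4 at 24/3, and filling with it alone uses mass 6×3=18. No mix of the others beats 6×24 = 144.

144 sci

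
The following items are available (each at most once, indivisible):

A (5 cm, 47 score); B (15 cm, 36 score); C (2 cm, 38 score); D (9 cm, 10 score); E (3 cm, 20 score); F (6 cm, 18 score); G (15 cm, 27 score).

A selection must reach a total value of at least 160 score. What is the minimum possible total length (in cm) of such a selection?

40

Subsets with value ≥ 160, sorted by total length:
- A+B+C+D+E+F: length 40, value 169
- A+B+C+E+G: length 40, value 168
- A+C+D+E+F+G: length 40, value 160
- A+B+C+F+G: length 43, value 166
Minimum length: 40 cm.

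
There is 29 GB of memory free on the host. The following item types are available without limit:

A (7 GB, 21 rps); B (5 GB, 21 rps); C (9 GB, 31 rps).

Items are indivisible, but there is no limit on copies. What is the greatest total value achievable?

115 rps

Best value-per-unit is B at 21/5; filling with it alone gives 5×21 = 105.
Optimal mix: 4×B + 1×C → memory 29, value 115.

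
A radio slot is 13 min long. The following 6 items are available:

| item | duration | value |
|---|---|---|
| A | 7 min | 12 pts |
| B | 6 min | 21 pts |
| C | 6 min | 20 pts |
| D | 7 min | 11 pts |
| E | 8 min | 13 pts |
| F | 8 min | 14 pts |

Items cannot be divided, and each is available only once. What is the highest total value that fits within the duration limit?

41 pts

Check high-value combinations within 13 min:
- B+C: duration 6+6=12, value 21+20=41
- A+B: duration 7+6=13, value 12+21=33
- A+C: duration 7+6=13, value 12+20=32
Best: 41 pts.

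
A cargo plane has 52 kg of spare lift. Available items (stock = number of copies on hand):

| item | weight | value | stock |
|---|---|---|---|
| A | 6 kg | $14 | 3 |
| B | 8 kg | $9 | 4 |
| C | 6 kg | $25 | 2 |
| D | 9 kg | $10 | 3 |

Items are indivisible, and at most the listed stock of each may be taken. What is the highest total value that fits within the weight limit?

$112

Best selections within weight 52 and stock limits:
- 3×A + 2×C + 2×D: weight 48, value 112
- 3×A + 1×B + 2×C + 1×D: weight 47, value 111
- 3×A + 2×B + 2×C: weight 46, value 110
Best: $112.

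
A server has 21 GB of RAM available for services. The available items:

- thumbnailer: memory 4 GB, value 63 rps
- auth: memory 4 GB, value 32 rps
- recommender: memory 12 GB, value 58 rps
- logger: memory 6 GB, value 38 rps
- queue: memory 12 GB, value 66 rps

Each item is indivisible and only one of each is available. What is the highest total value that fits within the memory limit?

Check high-value combinations within 21 GB:
- thumbnailer+auth+queue: memory 4+4+12=20, value 63+32+66=161
- thumbnailer+auth+recommender: memory 4+4+12=20, value 63+32+58=153
- thumbnailer+auth+logger: memory 4+4+6=14, value 63+32+38=133
- thumbnailer+queue: memory 4+12=16, value 63+66=129
- thumbnailer+recommender: memory 4+12=16, value 63+58=121
Best: 161 rps.

161 rps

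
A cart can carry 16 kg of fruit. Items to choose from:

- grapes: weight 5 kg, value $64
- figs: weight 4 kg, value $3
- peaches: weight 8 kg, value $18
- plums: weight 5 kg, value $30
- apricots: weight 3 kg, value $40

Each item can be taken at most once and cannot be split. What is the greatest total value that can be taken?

$134

Check high-value combinations within 16 kg:
- grapes+plums+apricots: weight 5+5+3=13, value 64+30+40=134
- grapes+peaches+apricots: weight 5+8+3=16, value 64+18+40=122
- grapes+figs+apricots: weight 5+4+3=12, value 64+3+40=107
- grapes+apricots: weight 5+3=8, value 64+40=104
- grapes+figs+plums: weight 5+4+5=14, value 64+3+30=97
Best: $134.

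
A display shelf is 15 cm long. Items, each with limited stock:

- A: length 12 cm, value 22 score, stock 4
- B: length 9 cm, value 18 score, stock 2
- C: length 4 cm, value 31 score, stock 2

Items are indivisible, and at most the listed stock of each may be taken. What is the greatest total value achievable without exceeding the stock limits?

Top feasible selections:
- 2×C: length 8, value 62
- 1×B + 1×C: length 13, value 49
Best: 62 score.

62 score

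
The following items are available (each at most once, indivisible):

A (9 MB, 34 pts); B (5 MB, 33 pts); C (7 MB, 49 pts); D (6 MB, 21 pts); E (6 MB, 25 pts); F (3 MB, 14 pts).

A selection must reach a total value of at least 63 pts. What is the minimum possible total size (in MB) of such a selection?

Subsets with value ≥ 63, sorted by total size:
- C+F: size 10, value 63
- B+C: size 12, value 82
- C+E: size 13, value 74
Minimum size: 10 MB.

10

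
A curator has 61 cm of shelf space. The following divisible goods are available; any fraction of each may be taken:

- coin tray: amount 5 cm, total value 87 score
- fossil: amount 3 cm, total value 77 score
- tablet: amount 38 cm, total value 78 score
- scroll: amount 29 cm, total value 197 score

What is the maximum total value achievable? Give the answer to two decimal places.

410.26

Take in order of value per unit:
- fossil (77/3 per unit): all 3 → value 77, running total 77.00
- coin tray (87/5 per unit): all 5 → value 87, running total 164.00
- scroll (197/29 per unit): all 29 → value 197, running total 361.00
- tablet (78/38 per unit): 24 of 38 → value 24×78/38 = 49.2632, running total 410.26
Total 410.26.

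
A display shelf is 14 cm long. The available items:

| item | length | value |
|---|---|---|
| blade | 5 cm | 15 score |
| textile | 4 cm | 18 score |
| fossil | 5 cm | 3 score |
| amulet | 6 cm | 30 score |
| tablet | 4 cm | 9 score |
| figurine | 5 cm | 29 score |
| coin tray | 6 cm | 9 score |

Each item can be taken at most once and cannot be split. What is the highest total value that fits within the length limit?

This is a 0/1 knapsack; check combinations near the capacity.
- blade+textile+figurine: length 5+4+5=14, value 15+18+29=62
- amulet+figurine: length 6+5=11, value 30+29=59
- textile+amulet+tablet: length 4+6+4=14, value 18+30+9=57
Best: 62 score.

62 score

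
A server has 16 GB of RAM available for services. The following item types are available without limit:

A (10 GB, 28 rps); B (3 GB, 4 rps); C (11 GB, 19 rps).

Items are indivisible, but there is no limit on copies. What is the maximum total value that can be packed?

Best value-per-unit is A at 28/10; filling with it alone gives 1×28 = 28.
Optimal mix: 1×A + 2×B → memory 16, value 36.

36 rps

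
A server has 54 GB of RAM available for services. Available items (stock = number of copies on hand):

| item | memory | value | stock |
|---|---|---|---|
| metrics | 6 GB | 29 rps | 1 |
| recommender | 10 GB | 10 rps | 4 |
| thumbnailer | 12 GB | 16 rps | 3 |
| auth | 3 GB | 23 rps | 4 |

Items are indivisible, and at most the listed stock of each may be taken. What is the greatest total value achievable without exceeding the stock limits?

169 rps

Top feasible selections:
- 1×metrics + 3×thumbnailer + 4×auth: memory 54, value 169
- 1×metrics + 1×recommender + 2×thumbnailer + 4×auth: memory 52, value 163
Best: 169 rps.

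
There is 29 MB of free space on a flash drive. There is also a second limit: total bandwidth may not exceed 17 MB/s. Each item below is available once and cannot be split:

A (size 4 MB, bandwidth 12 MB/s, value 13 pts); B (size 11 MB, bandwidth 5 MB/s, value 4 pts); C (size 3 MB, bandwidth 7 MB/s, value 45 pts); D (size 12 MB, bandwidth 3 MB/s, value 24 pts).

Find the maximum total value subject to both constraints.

73 pts

Feasible sets respecting both limits:
- B+C+D: size 26, bandwidth 15, value 73
- C+D: size 15, bandwidth 10, value 69
- B+C: size 14, bandwidth 12, value 49
- C: size 3, bandwidth 7, value 45
Best: 73 pts.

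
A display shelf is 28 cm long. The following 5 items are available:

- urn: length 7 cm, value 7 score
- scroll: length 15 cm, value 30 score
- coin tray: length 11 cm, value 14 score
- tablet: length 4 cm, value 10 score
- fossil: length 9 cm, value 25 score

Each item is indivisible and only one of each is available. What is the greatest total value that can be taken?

Check high-value combinations within 28 cm:
- scroll+tablet+fossil: length 15+4+9=28, value 30+10+25=65
- scroll+fossil: length 15+9=24, value 30+25=55
- coin tray+tablet+fossil: length 11+4+9=24, value 14+10+25=49
Best: 65 score.

65 score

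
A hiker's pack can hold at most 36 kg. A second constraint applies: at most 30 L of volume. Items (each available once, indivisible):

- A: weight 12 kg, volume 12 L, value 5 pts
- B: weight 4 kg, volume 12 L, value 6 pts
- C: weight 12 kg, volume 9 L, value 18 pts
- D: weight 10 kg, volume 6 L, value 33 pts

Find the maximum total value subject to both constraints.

Feasible sets respecting both limits:
- B+C+D: weight 26, volume 27, value 57
- A+C+D: weight 34, volume 27, value 56
- C+D: weight 22, volume 15, value 51
- A+B+D: weight 26, volume 30, value 44
Best: 57 pts.

57 pts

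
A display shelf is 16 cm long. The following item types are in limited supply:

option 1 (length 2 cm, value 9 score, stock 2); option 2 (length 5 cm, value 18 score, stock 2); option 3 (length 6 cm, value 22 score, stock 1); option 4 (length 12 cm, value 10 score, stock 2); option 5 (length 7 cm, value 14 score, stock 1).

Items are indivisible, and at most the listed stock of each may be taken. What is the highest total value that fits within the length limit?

58 score

Top feasible selections:
- 2×option 1 + 1×option 2 + 1×option 3: length 15, value 58
- 2×option 2 + 1×option 3: length 16, value 58
Best: 58 score.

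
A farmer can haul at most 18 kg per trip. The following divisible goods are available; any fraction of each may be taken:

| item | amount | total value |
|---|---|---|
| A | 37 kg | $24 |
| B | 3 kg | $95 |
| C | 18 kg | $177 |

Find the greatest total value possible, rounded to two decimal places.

Take in order of value per unit:
- B (95/3 per unit): all 3 → value 95, running total 95.00
- C (177/18 per unit): 15 of 18 → value 15×177/18 = 147.5000, running total 242.50
Total 242.50.

242.50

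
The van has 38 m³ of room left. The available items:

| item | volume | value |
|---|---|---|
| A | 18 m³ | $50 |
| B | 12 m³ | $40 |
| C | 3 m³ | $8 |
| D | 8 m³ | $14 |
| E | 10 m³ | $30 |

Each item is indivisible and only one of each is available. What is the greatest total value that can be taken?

$104

This is a 0/1 knapsack; check combinations near the capacity.
- A+B+D: volume 18+12+8=38, value 50+40+14=104
- A+B+C: volume 18+12+3=33, value 50+40+8=98
- A+D+E: volume 18+8+10=36, value 50+14+30=94
- B+C+D+E: volume 12+3+8+10=33, value 40+8+14+30=92
- A+B: volume 18+12=30, value 50+40=90
Best: $104.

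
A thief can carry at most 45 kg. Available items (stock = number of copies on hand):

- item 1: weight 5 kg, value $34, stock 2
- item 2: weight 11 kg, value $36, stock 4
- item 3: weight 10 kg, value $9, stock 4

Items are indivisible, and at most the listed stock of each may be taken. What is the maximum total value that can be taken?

$176

Top feasible selections:
- 2×item 1 + 3×item 2: weight 43, value 176
- 2×item 1 + 2×item 2 + 1×item 3: weight 42, value 149
- 4×item 2: weight 44, value 144
- 1×item 1 + 3×item 2: weight 38, value 142
Best: $176.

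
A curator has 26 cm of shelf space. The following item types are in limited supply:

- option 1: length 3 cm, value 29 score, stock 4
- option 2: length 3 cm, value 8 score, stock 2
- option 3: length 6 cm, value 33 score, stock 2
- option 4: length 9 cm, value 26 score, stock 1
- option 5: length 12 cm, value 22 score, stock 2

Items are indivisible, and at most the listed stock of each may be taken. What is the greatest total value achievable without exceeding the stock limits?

182 score

Best selections within length 26 and stock limits:
- 4×option 1 + 2×option 3: length 24, value 182
- 4×option 1 + 2×option 2 + 1×option 3: length 24, value 165
- 3×option 1 + 1×option 2 + 2×option 3: length 24, value 161
- 4×option 1 + 1×option 2 + 1×option 3: length 21, value 157
Best: 182 score.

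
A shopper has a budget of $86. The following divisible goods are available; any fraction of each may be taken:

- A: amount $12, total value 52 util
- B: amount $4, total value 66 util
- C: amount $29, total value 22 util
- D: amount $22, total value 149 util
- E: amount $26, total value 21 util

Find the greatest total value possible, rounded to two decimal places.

304.69

Take in order of value per unit:
- B (66/4 per unit): all 4 → value 66, running total 66.00
- D (149/22 per unit): all 22 → value 149, running total 215.00
- A (52/12 per unit): all 12 → value 52, running total 267.00
- E (21/26 per unit): all 26 → value 21, running total 288.00
- C (22/29 per unit): 22 of 29 → value 22×22/29 = 16.6897, running total 304.69
Total 304.69.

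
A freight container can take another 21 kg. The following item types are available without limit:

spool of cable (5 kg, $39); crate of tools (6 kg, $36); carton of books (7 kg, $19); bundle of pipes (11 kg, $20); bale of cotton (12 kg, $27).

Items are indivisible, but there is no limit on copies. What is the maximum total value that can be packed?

$156

Best value-per-unit is spool of cable at 39/5, and filling with it alone uses weight 4×5=20. No mix of the others beats 4×39 = 156.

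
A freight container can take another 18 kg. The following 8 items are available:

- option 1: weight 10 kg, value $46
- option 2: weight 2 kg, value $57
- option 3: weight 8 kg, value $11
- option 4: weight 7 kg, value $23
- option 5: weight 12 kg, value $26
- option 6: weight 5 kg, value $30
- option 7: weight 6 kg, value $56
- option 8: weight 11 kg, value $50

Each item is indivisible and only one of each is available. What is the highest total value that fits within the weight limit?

$159

Check high-value combinations within 18 kg:
- option 1+option 2+option 7: weight 10+2+6=18, value 46+57+56=159
- option 2+option 6+option 7: weight 2+5+6=13, value 57+30+56=143
- option 2+option 6+option 8: weight 2+5+11=18, value 57+30+50=137
Best: $159.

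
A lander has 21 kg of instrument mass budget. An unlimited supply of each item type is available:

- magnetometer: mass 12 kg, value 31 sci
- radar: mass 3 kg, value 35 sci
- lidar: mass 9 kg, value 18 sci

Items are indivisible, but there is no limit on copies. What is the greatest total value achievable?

Best value-per-unit is radar at 35/3, and filling with it alone uses mass 7×3=21. No mix of the others beats 7×35 = 245.

245 sci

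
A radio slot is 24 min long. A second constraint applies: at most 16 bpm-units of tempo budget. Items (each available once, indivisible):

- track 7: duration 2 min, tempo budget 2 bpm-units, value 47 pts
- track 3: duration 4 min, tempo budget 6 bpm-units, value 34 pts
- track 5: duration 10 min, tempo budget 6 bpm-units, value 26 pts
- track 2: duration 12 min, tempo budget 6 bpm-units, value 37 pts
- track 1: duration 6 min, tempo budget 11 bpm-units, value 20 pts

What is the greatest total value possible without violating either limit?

Feasible sets respecting both limits:
- track 7+track 3+track 2: duration 18, tempo budget 14, value 118
- track 7+track 5+track 2: duration 24, tempo budget 14, value 110
- track 7+track 3+track 5: duration 16, tempo budget 14, value 107
- track 7+track 2: duration 14, tempo budget 8, value 84
Best: 118 pts.

118 pts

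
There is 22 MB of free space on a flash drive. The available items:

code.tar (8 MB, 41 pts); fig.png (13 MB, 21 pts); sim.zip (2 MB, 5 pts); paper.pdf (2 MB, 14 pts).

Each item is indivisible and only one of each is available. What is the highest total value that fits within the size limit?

Check high-value combinations within 22 MB:
- code.tar+fig.png: size 8+13=21, value 41+21=62
- code.tar+sim.zip+paper.pdf: size 8+2+2=12, value 41+5+14=60
- code.tar+paper.pdf: size 8+2=10, value 41+14=55
Best: 62 pts.

62 pts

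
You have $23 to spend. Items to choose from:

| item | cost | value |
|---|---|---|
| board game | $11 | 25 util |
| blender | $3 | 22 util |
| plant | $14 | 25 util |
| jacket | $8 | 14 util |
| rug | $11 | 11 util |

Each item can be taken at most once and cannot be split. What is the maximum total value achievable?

This is a 0/1 knapsack; check combinations near the capacity.
- board game+blender+jacket: cost 11+3+8=22, value 25+22+14=61
- board game+blender: cost 11+3=14, value 25+22=47
- blender+plant: cost 3+14=17, value 22+25=47
- blender+jacket+rug: cost 3+8+11=22, value 22+14+11=47
Best: 61 util.

61 util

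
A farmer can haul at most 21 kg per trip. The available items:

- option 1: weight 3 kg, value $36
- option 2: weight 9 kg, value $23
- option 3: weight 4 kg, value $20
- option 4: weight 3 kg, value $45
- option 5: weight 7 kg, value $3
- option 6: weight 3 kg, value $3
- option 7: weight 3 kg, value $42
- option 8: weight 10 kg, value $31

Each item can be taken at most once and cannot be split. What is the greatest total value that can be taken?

Check high-value combinations within 21 kg:
- option 1+option 4+option 7+option 8: weight 3+3+3+10=19, value 36+45+42+31=154
- option 1+option 2+option 4+option 6+option 7: weight 3+9+3+3+3=21, value 36+23+45+3+42=149
- option 1+option 3+option 4+option 6+option 7: weight 3+4+3+3+3=16, value 36+20+45+3+42=146
Best: $154.

$154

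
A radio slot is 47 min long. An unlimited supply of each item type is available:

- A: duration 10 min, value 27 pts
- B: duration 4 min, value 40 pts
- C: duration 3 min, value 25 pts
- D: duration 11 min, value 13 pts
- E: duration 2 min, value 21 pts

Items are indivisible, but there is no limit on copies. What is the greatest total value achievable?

487 pts

Best value-per-unit is E at 21/2; filling with it alone gives 23×21 = 483.
Optimal mix: 1×C + 22×E → duration 47, value 487.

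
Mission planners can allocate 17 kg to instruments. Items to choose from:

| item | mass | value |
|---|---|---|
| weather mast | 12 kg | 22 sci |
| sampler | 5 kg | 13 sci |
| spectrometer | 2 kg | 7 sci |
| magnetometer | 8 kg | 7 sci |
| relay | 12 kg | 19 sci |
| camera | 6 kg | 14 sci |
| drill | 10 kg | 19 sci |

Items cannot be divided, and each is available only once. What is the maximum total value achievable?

39 sci

Check high-value combinations within 17 kg:
- sampler+spectrometer+drill: mass 5+2+10=17, value 13+7+19=39
- weather mast+sampler: mass 12+5=17, value 22+13=35
- sampler+spectrometer+camera: mass 5+2+6=13, value 13+7+14=34
Best: 39 sci.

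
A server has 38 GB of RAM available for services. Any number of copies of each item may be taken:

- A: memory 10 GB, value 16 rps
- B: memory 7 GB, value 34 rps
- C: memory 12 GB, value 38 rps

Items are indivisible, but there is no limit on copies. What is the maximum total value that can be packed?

170 rps

Best value-per-unit is B at 34/7, and filling with it alone uses memory 5×7=35. No mix of the others beats 5×34 = 170.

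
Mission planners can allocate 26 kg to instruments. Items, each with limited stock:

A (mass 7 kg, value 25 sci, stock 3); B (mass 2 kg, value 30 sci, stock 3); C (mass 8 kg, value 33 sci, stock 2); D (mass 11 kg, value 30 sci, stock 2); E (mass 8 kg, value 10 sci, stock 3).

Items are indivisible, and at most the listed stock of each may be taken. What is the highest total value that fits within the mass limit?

Top feasible selections:
- 3×B + 2×C: mass 22, value 156
- 3×B + 1×C + 1×D: mass 25, value 153
Best: 156 sci.

156 sci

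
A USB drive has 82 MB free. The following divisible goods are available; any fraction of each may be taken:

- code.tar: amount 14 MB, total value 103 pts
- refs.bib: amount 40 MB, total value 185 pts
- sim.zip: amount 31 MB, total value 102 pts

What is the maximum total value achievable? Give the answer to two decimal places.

Take in order of value per unit:
- code.tar (103/14 per unit): all 14 → value 103, running total 103.00
- refs.bib (185/40 per unit): all 40 → value 185, running total 288.00
- sim.zip (102/31 per unit): 28 of 31 → value 28×102/31 = 92.1290, running total 380.13
Total 380.13.

380.13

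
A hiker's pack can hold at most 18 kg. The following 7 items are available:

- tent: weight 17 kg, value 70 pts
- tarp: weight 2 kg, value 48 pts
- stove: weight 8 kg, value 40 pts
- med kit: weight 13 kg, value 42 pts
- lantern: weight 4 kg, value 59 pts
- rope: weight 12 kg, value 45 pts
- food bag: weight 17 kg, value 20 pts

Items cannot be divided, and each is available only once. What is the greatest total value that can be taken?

Check high-value combinations within 18 kg:
- tarp+lantern+rope: weight 2+4+12=18, value 48+59+45=152
- tarp+stove+lantern: weight 2+8+4=14, value 48+40+59=147
- tarp+lantern: weight 2+4=6, value 48+59=107
- lantern+rope: weight 4+12=16, value 59+45=104
- med kit+lantern: weight 13+4=17, value 42+59=101
Best: 152 pts.

152 pts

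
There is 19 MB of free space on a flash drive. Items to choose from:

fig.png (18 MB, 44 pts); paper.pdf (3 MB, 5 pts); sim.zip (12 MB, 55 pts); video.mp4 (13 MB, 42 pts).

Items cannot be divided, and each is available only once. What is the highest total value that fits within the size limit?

60 pts

This is a 0/1 knapsack; check combinations near the capacity.
- paper.pdf+sim.zip: size 3+12=15, value 5+55=60
- sim.zip: size 12, value 55
- paper.pdf+video.mp4: size 3+13=16, value 5+42=47
Best: 60 pts.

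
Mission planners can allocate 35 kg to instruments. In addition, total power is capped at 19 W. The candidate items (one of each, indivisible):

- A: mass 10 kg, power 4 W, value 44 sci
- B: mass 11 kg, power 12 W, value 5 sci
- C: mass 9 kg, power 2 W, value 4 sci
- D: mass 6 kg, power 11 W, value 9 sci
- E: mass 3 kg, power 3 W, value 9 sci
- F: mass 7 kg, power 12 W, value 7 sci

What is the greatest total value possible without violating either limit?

62 sci

Feasible sets respecting both limits:
- A+D+E: mass 19, power 18, value 62
- A+E+F: mass 20, power 19, value 60
- A+B+E: mass 24, power 19, value 58
Best: 62 sci.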